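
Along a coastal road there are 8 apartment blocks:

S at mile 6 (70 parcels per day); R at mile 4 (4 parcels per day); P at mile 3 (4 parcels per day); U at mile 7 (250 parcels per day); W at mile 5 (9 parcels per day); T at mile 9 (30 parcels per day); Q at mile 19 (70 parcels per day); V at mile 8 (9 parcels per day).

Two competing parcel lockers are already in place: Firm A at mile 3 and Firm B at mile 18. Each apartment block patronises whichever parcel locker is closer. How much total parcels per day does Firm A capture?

The indifferent point is the midpoint (3+18)/2 = 10.5; apartment blocks left of it (closer to Firm A at 3) go to Firm A, those right go to Firm B.
  P at 3 (w=4) → Firm A
  R at 4 (w=4) → Firm A
  W at 5 (w=9) → Firm A
  S at 6 (w=70) → Firm A
  U at 7 (w=250) → Firm A
  V at 8 (w=9) → Firm A
  T at 9 (w=30) → Firm A
  Q at 19 (w=70) → Firm B
Firm A captures 376; Firm B captures 70.

376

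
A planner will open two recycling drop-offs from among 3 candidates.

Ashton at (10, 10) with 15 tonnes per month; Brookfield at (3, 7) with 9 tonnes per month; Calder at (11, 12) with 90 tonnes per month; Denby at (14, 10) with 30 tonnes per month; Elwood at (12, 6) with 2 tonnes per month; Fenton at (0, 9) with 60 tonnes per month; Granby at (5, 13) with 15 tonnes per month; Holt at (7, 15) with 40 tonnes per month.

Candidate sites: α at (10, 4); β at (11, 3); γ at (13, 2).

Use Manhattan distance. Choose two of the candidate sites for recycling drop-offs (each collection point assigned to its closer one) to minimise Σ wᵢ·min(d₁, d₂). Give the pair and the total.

{α, γ}, total 2938

Evaluate every pair (each demand assigned to the nearer of the two):
  {α, γ}: total = 2938
  {α, β}: total = 2968
  {β, γ}: total = 3216
Best pair: {α, γ} with total 2938.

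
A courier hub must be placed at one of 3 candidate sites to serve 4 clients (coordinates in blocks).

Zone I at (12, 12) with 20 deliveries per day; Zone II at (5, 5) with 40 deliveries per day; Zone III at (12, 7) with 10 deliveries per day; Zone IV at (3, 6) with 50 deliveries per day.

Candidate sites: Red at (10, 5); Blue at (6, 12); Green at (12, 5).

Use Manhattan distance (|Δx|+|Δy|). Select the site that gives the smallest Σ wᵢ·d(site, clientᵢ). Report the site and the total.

Total weighted distance at each candidate:
  Red (10, 5): total = 820
  Blue (6, 12): total = 1000
  Green (12, 5): total = 940
Minimum is at Red with total 820 blocks.

Red, total 820 blocks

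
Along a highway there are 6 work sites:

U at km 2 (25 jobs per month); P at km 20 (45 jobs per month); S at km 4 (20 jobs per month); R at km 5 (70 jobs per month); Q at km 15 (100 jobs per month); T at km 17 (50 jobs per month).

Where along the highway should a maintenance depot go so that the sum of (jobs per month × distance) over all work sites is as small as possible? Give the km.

x = 15

For a sum of weighted absolute distances on a line, the optimum is the weighted median (not the mean). Total weight W = 310; half-weight = 155.
Sort by position and accumulate weight:
  km 2 (U, w=25) → cum 25
  km 4 (S, w=20) → cum 45
  km 5 (R, w=70) → cum 115
  km 15 (Q, w=100) → cum 215  ≥ 155 → median here
  km 17 (T, w=50) → cum 265
  km 20 (P, w=45) → cum 310
Optimal location: km 15.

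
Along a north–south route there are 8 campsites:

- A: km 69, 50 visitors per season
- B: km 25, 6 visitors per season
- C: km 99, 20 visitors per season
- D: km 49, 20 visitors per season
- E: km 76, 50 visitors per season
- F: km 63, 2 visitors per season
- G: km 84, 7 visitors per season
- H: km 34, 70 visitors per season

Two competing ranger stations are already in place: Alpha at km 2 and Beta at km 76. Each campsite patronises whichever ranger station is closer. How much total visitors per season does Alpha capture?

The indifferent point is the midpoint (2+76)/2 = 39; campsites left of it (closer to Alpha at 2) go to Alpha, those right go to Beta.
  B at 25 (w=6) → Alpha
  H at 34 (w=70) → Alpha
  D at 49 (w=20) → Beta
  F at 63 (w=2) → Beta
  A at 69 (w=50) → Beta
  E at 76 (w=50) → Beta
  G at 84 (w=7) → Beta
  C at 99 (w=20) → Beta
Alpha captures 76; Beta captures 149.

76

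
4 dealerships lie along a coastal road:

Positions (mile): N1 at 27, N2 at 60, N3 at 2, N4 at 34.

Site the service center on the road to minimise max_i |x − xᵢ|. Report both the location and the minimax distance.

location 31, max distance 29

The 1-center on a line is the midpoint of the two extreme points: leftmost at 2, rightmost at 60.
Optimal location = (2 + 60)/2 = 31; maximum distance = (60 − 2)/2 = 29.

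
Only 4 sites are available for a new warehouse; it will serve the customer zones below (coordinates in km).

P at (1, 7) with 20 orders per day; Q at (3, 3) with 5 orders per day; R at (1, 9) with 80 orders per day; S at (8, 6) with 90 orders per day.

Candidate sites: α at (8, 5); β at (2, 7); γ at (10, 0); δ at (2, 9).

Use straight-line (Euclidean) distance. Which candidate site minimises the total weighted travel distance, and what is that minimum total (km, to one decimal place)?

Total weighted distance at each candidate:
  α (8, 5): total = 907.5
  β (2, 7): total = 766.9
  γ (10, 0): total = 1853.6
  δ (2, 9): total = 758.9
Minimum is at δ with total 758.9 km.

δ, total 758.9 km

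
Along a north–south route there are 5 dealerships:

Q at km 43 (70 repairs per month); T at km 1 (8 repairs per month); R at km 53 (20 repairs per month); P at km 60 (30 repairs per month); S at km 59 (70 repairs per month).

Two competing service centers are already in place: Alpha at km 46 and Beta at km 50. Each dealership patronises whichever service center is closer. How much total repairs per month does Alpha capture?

The indifferent point is the midpoint (46+50)/2 = 48; dealerships left of it (closer to Alpha at 46) go to Alpha, those right go to Beta.
  T at 1 (w=8) → Alpha
  Q at 43 (w=70) → Alpha
  R at 53 (w=20) → Beta
  S at 59 (w=70) → Beta
  P at 60 (w=30) → Beta
Alpha captures 78; Beta captures 120.

78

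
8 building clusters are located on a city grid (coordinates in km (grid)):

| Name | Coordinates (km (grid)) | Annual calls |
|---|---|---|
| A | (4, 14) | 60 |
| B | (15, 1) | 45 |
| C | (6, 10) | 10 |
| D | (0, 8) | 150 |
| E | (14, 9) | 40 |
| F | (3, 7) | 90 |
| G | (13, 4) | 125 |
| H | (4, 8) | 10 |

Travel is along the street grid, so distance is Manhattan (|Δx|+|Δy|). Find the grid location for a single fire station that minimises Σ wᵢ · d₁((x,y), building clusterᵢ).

(4, 8)

Manhattan distance separates: Σwᵢ(|x−xᵢ|+|y−yᵢ|) = Σwᵢ|x−xᵢ| + Σwᵢ|y−yᵢ|, so x and y are optimised independently as 1-D weighted medians.
Total weight W = 530; half = 265.
x-coordinate, sorted with cumulative weight:
  x=0 (D, w=150) cum 150
  x=3 (F, w=90) cum 240
  x=4 (A, w=60) cum 300  ← median
  x=4 (H, w=10) cum 310
  x=6 (C, w=10) cum 320
  x=13 (G, w=125) cum 445
  x=14 (E, w=40) cum 485
  x=15 (B, w=45) cum 530
⇒ x* = 4
y-coordinate, sorted with cumulative weight:
  y=1 (B, w=45) cum 45
  y=4 (G, w=125) cum 170
  y=7 (F, w=90) cum 260
  y=8 (D, w=150) cum 410  ← median
  y=8 (H, w=10) cum 420
  y=9 (E, w=40) cum 460
  y=10 (C, w=10) cum 470
  y=14 (A, w=60) cum 530
⇒ y* = 8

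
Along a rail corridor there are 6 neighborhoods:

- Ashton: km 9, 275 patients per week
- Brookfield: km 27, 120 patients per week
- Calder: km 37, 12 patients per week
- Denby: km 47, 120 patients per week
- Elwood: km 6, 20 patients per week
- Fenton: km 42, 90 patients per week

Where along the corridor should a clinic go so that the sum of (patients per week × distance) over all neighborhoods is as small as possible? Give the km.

x = 27

For a sum of weighted absolute distances on a line, the optimum is the weighted median (not the mean). Total weight W = 637; half-weight = 318.5.
Sort by position and accumulate weight:
  km 6 (Elwood, w=20) → cum 20
  km 9 (Ashton, w=275) → cum 295
  km 27 (Brookfield, w=120) → cum 415  ≥ 318.5 → median here
  km 37 (Calder, w=12) → cum 427
  km 42 (Fenton, w=90) → cum 517
  km 47 (Denby, w=120) → cum 637
Optimal location: km 27.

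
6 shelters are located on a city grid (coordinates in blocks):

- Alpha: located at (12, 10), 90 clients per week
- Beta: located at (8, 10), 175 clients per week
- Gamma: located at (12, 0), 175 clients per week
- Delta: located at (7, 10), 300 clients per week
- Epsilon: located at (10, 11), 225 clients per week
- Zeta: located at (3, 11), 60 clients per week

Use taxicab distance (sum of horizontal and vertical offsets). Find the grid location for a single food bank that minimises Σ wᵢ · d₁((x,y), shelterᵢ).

(8, 10)

Manhattan distance separates: Σwᵢ(|x−xᵢ|+|y−yᵢ|) = Σwᵢ|x−xᵢ| + Σwᵢ|y−yᵢ|, so x and y are optimised independently as 1-D weighted medians.
Total weight W = 1025; half = 512.5.
x-coordinate, sorted with cumulative weight:
  x=3 (Zeta, w=60) cum 60
  x=7 (Delta, w=300) cum 360
  x=8 (Beta, w=175) cum 535  ← median
  x=10 (Epsilon, w=225) cum 760
  x=12 (Alpha, w=90) cum 850
  x=12 (Gamma, w=175) cum 1025
⇒ x* = 8
y-coordinate, sorted with cumulative weight:
  y=0 (Gamma, w=175) cum 175
  y=10 (Alpha, w=90) cum 265
  y=10 (Beta, w=175) cum 440
  y=10 (Delta, w=300) cum 740  ← median
  y=11 (Epsilon, w=225) cum 965
  y=11 (Zeta, w=60) cum 1025
⇒ y* = 10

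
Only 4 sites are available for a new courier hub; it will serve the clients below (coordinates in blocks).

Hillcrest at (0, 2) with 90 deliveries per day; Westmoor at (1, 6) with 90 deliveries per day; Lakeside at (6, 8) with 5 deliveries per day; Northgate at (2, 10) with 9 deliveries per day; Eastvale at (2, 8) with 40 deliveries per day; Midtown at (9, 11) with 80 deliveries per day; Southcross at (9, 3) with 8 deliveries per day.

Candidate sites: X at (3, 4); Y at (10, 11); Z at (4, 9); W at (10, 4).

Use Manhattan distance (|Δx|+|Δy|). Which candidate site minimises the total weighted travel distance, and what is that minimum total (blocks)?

X, total 2204 blocks

Total weighted distance at each candidate:
  X (3, 4): total = 2204
  Y (10, 11): total = 3678
  Z (4, 9): total = 2340
  W (10, 4): total = 3372
Minimum is at X with total 2204 blocks.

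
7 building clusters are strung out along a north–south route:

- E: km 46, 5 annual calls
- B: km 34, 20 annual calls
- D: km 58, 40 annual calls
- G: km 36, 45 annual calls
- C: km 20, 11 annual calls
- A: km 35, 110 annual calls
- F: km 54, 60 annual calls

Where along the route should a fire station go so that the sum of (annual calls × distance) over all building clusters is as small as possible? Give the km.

x = 36

For a sum of weighted absolute distances on a line, the optimum is the weighted median (not the mean). Total weight W = 291; half-weight = 145.5.
Sort by position and accumulate weight:
  km 20 (C, w=11) → cum 11
  km 34 (B, w=20) → cum 31
  km 35 (A, w=110) → cum 141
  km 36 (G, w=45) → cum 186  ≥ 145.5 → median here
  km 46 (E, w=5) → cum 191
  km 54 (F, w=60) → cum 251
  km 58 (D, w=40) → cum 291
Optimal location: km 36.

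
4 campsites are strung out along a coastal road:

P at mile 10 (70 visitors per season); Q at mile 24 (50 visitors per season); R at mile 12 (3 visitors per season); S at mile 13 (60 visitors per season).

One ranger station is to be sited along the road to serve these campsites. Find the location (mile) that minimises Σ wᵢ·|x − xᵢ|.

x = 13

For a sum of weighted absolute distances on a line, the optimum is the weighted median (not the mean). Total weight W = 183; half-weight = 91.5.
Sort by position and accumulate weight:
  mile 10 (P, w=70) → cum 70
  mile 12 (R, w=3) → cum 73
  mile 13 (S, w=60) → cum 133  ≥ 91.5 → median here
  mile 24 (Q, w=50) → cum 183
Optimal location: mile 13.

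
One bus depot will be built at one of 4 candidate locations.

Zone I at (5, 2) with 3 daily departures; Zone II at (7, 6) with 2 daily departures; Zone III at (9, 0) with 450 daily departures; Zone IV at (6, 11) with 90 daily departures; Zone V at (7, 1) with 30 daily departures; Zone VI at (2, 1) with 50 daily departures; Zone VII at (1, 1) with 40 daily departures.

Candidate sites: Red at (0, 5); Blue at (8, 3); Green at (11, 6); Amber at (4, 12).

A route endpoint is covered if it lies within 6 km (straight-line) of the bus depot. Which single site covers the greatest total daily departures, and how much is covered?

Blue, covering 485

Coverage radius r = 6 km; a point is covered iff (Δx)²+(Δy)² ≤ 6² = 36.
  Red (0, 5): covers {Zone I, Zone VI, Zone VII} → 93
  Blue (8, 3): covers {Zone I, Zone II, Zone III, Zone V} → 485
  Green (11, 6): covers {Zone II} → 2
  Amber (4, 12): covers {Zone IV} → 90
Maximum coverage at Blue: 485 daily departures.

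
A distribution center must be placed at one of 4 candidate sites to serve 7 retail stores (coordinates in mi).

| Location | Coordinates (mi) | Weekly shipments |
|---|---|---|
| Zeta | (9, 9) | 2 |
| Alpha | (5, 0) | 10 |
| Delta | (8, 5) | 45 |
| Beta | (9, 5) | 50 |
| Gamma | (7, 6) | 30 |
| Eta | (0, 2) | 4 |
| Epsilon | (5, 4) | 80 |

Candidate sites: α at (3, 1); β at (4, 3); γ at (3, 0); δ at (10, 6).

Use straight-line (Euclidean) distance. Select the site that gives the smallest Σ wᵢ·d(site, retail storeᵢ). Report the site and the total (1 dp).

Total weighted distance at each candidate:
  α (3, 1): total = 1184.2
  β (4, 3): total = 774.7
  γ (3, 0): total = 1338.9
  δ (10, 6): total = 819.7
Minimum is at β with total 774.7 mi.

β, total 774.7 mi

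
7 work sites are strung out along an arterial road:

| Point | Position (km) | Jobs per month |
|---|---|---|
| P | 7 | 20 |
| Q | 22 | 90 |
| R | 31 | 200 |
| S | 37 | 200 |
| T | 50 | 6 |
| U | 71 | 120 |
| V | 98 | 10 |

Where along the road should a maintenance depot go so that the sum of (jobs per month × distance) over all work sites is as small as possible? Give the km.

For a sum of weighted absolute distances on a line, the optimum is the weighted median (not the mean). Total weight W = 646; half-weight = 323.
Sort by position and accumulate weight:
  km 7 (P, w=20) → cum 20
  km 22 (Q, w=90) → cum 110
  km 31 (R, w=200) → cum 310
  km 37 (S, w=200) → cum 510  ≥ 323 → median here
  km 50 (T, w=6) → cum 516
  km 71 (U, w=120) → cum 636
  km 98 (V, w=10) → cum 646
Optimal location: km 37.

x = 37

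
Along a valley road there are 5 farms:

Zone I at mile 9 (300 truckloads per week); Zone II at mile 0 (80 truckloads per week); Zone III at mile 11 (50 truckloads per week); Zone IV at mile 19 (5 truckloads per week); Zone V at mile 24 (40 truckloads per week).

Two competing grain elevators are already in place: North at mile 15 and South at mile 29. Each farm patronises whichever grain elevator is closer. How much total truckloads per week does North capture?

The indifferent point is the midpoint (15+29)/2 = 22; farms left of it (closer to North at 15) go to North, those right go to South.
  Zone II at 0 (w=80) → North
  Zone I at 9 (w=300) → North
  Zone III at 11 (w=50) → North
  Zone IV at 19 (w=5) → North
  Zone V at 24 (w=40) → South
North captures 435; South captures 40.

435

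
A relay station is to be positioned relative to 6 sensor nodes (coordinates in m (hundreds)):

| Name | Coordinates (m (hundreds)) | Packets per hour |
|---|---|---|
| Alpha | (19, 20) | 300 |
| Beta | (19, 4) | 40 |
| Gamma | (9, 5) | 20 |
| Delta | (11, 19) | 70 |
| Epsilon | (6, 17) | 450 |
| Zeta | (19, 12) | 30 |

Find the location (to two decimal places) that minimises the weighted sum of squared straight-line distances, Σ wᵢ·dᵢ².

The minimiser of Σwᵢ‖p−pᵢ‖² is the weighted centroid p* = (Σwᵢpᵢ)/(Σwᵢ).
Σwᵢ = 910.
Σwᵢxᵢ = 300·19 + 40·19 + 20·9 + 70·11 + 450·6 + 30·19 = 10680.
Σwᵢyᵢ = 300·20 + 40·4 + 20·5 + 70·19 + 450·17 + 30·12 = 15600.
x* = 10680/910 = 11.74, y* = 15600/910 = 17.14.

(11.74, 17.14)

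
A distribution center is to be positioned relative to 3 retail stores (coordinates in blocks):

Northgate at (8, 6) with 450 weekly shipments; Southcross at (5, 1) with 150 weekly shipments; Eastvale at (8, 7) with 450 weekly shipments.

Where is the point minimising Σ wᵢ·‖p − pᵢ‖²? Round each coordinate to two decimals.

(7.57, 5.71)

The minimiser of Σwᵢ‖p−pᵢ‖² is the weighted centroid p* = (Σwᵢpᵢ)/(Σwᵢ).
Σwᵢ = 1050.
Σwᵢxᵢ = 450·8 + 150·5 + 450·8 = 7950.
Σwᵢyᵢ = 450·6 + 150·1 + 450·7 = 6000.
x* = 7950/1050 = 7.57, y* = 6000/1050 = 5.71.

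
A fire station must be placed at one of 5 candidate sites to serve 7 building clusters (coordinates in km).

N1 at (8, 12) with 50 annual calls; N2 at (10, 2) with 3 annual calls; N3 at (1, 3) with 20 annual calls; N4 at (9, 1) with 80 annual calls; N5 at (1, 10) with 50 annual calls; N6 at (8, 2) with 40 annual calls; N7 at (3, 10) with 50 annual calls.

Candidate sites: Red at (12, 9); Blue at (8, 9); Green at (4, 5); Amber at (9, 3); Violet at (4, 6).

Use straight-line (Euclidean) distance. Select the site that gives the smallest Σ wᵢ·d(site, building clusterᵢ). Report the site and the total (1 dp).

Violet, total 1715.2 km

Total weighted distance at each candidate:
  Red (12, 9): total = 2533.5
  Blue (8, 9): total = 1889.7
  Green (4, 5): total = 1754.1
  Amber (9, 3): total = 1826.1
  Violet (4, 6): total = 1715.2
Minimum is at Violet with total 1715.2 km.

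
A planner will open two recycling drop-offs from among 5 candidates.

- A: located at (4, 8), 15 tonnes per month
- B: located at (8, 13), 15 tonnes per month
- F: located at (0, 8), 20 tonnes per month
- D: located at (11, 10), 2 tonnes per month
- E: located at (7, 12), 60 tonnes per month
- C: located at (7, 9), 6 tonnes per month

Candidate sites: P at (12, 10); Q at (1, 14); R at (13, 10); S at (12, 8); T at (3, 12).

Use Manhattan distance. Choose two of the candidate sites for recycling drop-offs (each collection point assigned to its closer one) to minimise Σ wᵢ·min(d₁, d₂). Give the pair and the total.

Evaluate every pair (each demand assigned to the nearer of the two):
  {P, T}: total = 583
  {S, T}: total = 587
  {R, T}: total = 591
  {Q, T}: total = 607
  {P, Q}: total = 838
  {Q, S}: total = 902
  {Q, R}: total = 921
  {P, S}: total = 923
  {P, R}: total = 993
  {R, S}: total = 1000
Best pair: {P, T} with total 583.

{P, T}, total 583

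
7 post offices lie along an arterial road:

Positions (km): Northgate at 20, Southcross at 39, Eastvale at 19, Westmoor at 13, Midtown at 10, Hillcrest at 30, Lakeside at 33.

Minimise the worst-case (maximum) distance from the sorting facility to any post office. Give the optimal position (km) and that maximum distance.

The 1-center on a line is the midpoint of the two extreme points: leftmost at 10, rightmost at 39.
Optimal location = (10 + 39)/2 = 24.5; maximum distance = (39 − 10)/2 = 14.5.

location 24.5, max distance 14.5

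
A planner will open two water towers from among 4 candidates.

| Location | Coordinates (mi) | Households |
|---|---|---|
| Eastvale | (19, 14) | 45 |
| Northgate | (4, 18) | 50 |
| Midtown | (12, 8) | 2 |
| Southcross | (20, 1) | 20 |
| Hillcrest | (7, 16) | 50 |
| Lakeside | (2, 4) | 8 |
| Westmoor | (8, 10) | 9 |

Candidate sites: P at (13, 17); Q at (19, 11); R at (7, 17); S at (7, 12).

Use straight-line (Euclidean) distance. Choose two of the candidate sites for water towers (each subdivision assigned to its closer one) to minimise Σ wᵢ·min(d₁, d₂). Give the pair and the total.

Evaluate every pair (each demand assigned to the nearer of the two):
  {Q, R}: total = 734.4
  {Q, S}: total = 979.8
  {P, R}: total = 1052.4
  {R, S}: total = 1204.6
  {P, S}: total = 1286.3
  {P, Q}: total = 1321.8
Best pair: {Q, R} with total 734.4.

{Q, R}, total 734.4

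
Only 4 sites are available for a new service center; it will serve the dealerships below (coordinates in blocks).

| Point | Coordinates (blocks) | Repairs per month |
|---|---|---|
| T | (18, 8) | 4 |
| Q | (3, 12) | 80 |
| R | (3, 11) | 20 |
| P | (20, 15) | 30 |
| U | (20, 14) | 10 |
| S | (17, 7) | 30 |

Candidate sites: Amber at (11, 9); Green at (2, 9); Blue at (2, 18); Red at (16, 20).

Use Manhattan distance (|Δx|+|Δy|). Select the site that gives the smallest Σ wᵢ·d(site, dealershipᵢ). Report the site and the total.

Green, total 1908 blocks

Total weighted distance at each candidate:
  Amber (11, 9): total = 1942
  Green (2, 9): total = 1908
  Blue (2, 18): total = 2454
  Red (16, 20): total = 2966
Minimum is at Green with total 1908 blocks.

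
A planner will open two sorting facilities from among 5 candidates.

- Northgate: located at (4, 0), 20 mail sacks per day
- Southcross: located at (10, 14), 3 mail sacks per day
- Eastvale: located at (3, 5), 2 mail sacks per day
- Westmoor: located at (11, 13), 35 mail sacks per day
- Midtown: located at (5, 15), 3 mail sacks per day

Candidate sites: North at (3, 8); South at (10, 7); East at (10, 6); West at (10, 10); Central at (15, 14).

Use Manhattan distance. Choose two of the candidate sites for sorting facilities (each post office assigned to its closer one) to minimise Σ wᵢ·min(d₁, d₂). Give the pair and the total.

{North, West}, total 365

Evaluate every pair (each demand assigned to the nearer of the two):
  {North, West}: total = 365
  {North, Central}: total = 403
  {East, West}: total = 438
  {South, West}: total = 460
  {North, South}: total = 479
  {East, Central}: total = 479
  {South, Central}: total = 501
  {North, East}: total = 517
  {West, Central}: total = 526
  {South, East}: total = 561
Best pair: {North, West} with total 365.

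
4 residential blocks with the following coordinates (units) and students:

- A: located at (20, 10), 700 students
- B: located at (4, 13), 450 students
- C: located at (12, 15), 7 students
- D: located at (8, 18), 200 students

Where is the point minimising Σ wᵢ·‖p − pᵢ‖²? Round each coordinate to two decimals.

The minimiser of Σwᵢ‖p−pᵢ‖² is the weighted centroid p* = (Σwᵢpᵢ)/(Σwᵢ).
Σwᵢ = 1357.
Σwᵢxᵢ = 700·20 + 450·4 + 7·12 + 200·8 = 17484.
Σwᵢyᵢ = 700·10 + 450·13 + 7·15 + 200·18 = 16555.
x* = 17484/1357 = 12.88, y* = 16555/1357 = 12.20.

(12.88, 12.20)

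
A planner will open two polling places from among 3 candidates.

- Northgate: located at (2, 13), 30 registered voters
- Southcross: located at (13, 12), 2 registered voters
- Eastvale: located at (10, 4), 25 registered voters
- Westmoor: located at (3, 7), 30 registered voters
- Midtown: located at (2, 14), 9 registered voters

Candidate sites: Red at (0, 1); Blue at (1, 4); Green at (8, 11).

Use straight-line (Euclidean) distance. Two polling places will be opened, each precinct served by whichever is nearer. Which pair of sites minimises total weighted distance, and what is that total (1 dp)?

Evaluate every pair (each demand assigned to the nearer of the two):
  {Blue, Green}: total = 550.5
  {Red, Green}: total = 634.4
  {Red, Blue}: total = 724.1
Best pair: {Blue, Green} with total 550.5.

{Blue, Green}, total 550.5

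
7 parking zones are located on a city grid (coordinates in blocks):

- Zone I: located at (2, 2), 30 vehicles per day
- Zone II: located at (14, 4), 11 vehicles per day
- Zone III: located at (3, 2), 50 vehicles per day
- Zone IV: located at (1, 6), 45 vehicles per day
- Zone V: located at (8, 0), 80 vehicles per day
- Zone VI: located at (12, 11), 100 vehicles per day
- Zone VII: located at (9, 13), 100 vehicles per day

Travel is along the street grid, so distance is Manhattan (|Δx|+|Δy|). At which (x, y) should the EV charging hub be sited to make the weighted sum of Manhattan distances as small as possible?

(9, 6)

Manhattan distance separates: Σwᵢ(|x−xᵢ|+|y−yᵢ|) = Σwᵢ|x−xᵢ| + Σwᵢ|y−yᵢ|, so x and y are optimised independently as 1-D weighted medians.
Total weight W = 416; half = 208.
x-coordinate, sorted with cumulative weight:
  x=1 (Zone IV, w=45) cum 45
  x=2 (Zone I, w=30) cum 75
  x=3 (Zone III, w=50) cum 125
  x=8 (Zone V, w=80) cum 205
  x=9 (Zone VII, w=100) cum 305  ← median
  x=12 (Zone VI, w=100) cum 405
  x=14 (Zone II, w=11) cum 416
⇒ x* = 9
y-coordinate, sorted with cumulative weight:
  y=0 (Zone V, w=80) cum 80
  y=2 (Zone I, w=30) cum 110
  y=2 (Zone III, w=50) cum 160
  y=4 (Zone II, w=11) cum 171
  y=6 (Zone IV, w=45) cum 216  ← median
  y=11 (Zone VI, w=100) cum 316
  y=13 (Zone VII, w=100) cum 416
⇒ y* = 6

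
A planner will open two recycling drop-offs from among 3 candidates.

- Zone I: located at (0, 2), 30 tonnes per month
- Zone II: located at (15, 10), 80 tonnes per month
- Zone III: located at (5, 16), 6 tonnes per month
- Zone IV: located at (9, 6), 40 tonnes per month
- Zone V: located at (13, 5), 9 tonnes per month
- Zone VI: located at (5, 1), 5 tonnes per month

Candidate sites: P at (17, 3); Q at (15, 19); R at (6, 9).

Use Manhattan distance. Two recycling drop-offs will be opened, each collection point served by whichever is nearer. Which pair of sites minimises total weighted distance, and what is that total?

Evaluate every pair (each demand assigned to the nearer of the two):
  {P, R}: total = 1497
  {Q, R}: total = 1542
  {P, Q}: total = 1902
Best pair: {P, R} with total 1497.

{P, R}, total 1497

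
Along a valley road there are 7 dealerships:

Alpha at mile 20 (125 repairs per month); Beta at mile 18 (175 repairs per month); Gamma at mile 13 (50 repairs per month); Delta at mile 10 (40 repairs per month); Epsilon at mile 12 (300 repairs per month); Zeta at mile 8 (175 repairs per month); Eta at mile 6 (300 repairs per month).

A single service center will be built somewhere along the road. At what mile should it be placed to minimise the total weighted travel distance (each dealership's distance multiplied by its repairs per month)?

For a sum of weighted absolute distances on a line, the optimum is the weighted median (not the mean). Total weight W = 1165; half-weight = 582.5.
Sort by position and accumulate weight:
  mile 6 (Eta, w=300) → cum 300
  mile 8 (Zeta, w=175) → cum 475
  mile 10 (Delta, w=40) → cum 515
  mile 12 (Epsilon, w=300) → cum 815  ≥ 582.5 → median here
  mile 13 (Gamma, w=50) → cum 865
  mile 18 (Beta, w=175) → cum 1040
  mile 20 (Alpha, w=125) → cum 1165
Optimal location: mile 12.

x = 12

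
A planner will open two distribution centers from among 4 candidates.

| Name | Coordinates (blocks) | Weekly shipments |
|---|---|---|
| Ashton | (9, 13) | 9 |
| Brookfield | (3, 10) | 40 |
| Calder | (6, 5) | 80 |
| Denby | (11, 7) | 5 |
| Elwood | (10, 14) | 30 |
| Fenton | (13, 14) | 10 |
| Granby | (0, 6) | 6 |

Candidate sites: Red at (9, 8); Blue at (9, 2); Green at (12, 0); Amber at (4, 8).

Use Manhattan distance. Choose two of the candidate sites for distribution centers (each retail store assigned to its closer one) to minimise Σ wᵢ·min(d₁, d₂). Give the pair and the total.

Evaluate every pair (each demand assigned to the nearer of the two):
  {Red, Amber}: total = 926
  {Blue, Amber}: total = 1191
  {Green, Amber}: total = 1196
  {Red, Blue}: total = 1236
  {Red, Green}: total = 1236
  {Blue, Green}: total = 1792
Best pair: {Red, Amber} with total 926.

{Red, Amber}, total 926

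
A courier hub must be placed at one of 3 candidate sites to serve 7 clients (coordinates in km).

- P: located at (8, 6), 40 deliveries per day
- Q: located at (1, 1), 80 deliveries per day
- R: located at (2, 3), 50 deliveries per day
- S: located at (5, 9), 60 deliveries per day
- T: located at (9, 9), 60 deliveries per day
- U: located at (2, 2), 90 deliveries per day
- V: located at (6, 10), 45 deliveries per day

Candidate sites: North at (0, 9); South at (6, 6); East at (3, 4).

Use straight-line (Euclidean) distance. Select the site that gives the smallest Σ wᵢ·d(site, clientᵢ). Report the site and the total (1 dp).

East, total 1869.4 km

Total weighted distance at each candidate:
  North (0, 9): total = 3071.9
  South (6, 6): total = 2029.1
  East (3, 4): total = 1869.4
Minimum is at East with total 1869.4 km.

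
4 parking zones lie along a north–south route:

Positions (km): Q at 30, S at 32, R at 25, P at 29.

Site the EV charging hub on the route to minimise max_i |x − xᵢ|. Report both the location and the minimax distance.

location 28.5, max distance 3.5

The 1-center on a line is the midpoint of the two extreme points: leftmost at 25, rightmost at 32.
Optimal location = (25 + 32)/2 = 28.5; maximum distance = (32 − 25)/2 = 3.5.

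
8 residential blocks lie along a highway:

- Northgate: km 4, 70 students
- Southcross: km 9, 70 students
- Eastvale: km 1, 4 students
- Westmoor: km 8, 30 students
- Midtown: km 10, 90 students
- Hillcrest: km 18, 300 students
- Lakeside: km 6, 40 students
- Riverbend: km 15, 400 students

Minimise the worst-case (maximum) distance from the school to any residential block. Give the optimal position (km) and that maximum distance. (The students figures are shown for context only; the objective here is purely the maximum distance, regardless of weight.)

location 9.5, max distance 8.5

The 1-center on a line is the midpoint of the two extreme points: leftmost at 1, rightmost at 18.
Optimal location = (1 + 18)/2 = 9.5; maximum distance = (18 − 1)/2 = 8.5.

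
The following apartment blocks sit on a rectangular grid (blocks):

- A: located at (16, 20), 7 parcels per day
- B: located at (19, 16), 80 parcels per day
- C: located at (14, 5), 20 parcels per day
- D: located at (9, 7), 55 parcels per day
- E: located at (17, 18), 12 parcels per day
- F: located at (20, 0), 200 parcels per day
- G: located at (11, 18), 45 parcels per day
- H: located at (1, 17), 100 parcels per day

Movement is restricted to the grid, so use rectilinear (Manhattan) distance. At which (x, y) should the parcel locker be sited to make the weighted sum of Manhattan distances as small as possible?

Manhattan distance separates: Σwᵢ(|x−xᵢ|+|y−yᵢ|) = Σwᵢ|x−xᵢ| + Σwᵢ|y−yᵢ|, so x and y are optimised independently as 1-D weighted medians.
Total weight W = 519; half = 259.5.
x-coordinate, sorted with cumulative weight:
  x=1 (H, w=100) cum 100
  x=9 (D, w=55) cum 155
  x=11 (G, w=45) cum 200
  x=14 (C, w=20) cum 220
  x=16 (A, w=7) cum 227
  x=17 (E, w=12) cum 239
  x=19 (B, w=80) cum 319  ← median
  x=20 (F, w=200) cum 519
⇒ x* = 19
y-coordinate, sorted with cumulative weight:
  y=0 (F, w=200) cum 200
  y=5 (C, w=20) cum 220
  y=7 (D, w=55) cum 275  ← median
  y=16 (B, w=80) cum 355
  y=17 (H, w=100) cum 455
  y=18 (E, w=12) cum 467
  y=18 (G, w=45) cum 512
  y=20 (A, w=7) cum 519
⇒ y* = 7

(19, 7)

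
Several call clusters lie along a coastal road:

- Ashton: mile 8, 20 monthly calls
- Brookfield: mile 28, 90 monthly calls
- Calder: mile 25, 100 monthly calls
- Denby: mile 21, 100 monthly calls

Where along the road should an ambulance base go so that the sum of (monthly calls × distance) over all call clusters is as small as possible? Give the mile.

x = 25

For a sum of weighted absolute distances on a line, the optimum is the weighted median (not the mean). Total weight W = 310; half-weight = 155.
Sort by position and accumulate weight:
  mile 8 (Ashton, w=20) → cum 20
  mile 21 (Denby, w=100) → cum 120
  mile 25 (Calder, w=100) → cum 220  ≥ 155 → median here
  mile 28 (Brookfield, w=90) → cum 310
Optimal location: mile 25.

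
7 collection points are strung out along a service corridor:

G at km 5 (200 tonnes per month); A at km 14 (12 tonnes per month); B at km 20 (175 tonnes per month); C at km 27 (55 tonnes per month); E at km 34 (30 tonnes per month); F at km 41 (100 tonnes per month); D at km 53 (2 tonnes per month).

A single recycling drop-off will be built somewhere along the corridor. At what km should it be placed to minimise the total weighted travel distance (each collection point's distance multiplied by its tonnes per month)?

x = 20

For a sum of weighted absolute distances on a line, the optimum is the weighted median (not the mean). Total weight W = 574; half-weight = 287.
Sort by position and accumulate weight:
  km 5 (G, w=200) → cum 200
  km 14 (A, w=12) → cum 212
  km 20 (B, w=175) → cum 387  ≥ 287 → median here
  km 27 (C, w=55) → cum 442
  km 34 (E, w=30) → cum 472
  km 41 (F, w=100) → cum 572
  km 53 (D, w=2) → cum 574
Optimal location: km 20.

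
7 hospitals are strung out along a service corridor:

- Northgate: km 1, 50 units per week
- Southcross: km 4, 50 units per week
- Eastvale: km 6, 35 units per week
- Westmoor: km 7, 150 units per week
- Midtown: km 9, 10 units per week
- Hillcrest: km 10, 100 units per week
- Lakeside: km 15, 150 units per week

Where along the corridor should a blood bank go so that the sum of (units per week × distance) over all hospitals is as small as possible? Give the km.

x = 7

For a sum of weighted absolute distances on a line, the optimum is the weighted median (not the mean). Total weight W = 545; half-weight = 272.5.
Sort by position and accumulate weight:
  km 1 (Northgate, w=50) → cum 50
  km 4 (Southcross, w=50) → cum 100
  km 6 (Eastvale, w=35) → cum 135
  km 7 (Westmoor, w=150) → cum 285  ≥ 272.5 → median here
  km 9 (Midtown, w=10) → cum 295
  km 10 (Hillcrest, w=100) → cum 395
  km 15 (Lakeside, w=150) → cum 545
Optimal location: km 7.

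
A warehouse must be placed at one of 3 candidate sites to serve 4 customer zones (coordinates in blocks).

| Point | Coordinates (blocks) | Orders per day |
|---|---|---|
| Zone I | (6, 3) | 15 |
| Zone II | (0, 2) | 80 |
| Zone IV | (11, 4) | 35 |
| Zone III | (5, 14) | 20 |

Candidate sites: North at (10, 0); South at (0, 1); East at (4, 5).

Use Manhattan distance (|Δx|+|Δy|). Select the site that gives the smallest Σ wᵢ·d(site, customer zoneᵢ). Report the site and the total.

South, total 1050 blocks

Total weighted distance at each candidate:
  North (10, 0): total = 1620
  South (0, 1): total = 1050
  East (4, 5): total = 1100
Minimum is at South with total 1050 blocks.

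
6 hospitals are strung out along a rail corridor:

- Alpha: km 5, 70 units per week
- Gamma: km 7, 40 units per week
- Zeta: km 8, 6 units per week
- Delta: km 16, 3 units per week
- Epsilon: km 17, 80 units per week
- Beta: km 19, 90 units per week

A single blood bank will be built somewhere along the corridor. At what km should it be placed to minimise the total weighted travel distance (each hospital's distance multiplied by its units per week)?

For a sum of weighted absolute distances on a line, the optimum is the weighted median (not the mean). Total weight W = 289; half-weight = 144.5.
Sort by position and accumulate weight:
  km 5 (Alpha, w=70) → cum 70
  km 7 (Gamma, w=40) → cum 110
  km 8 (Zeta, w=6) → cum 116
  km 16 (Delta, w=3) → cum 119
  km 17 (Epsilon, w=80) → cum 199  ≥ 144.5 → median here
  km 19 (Beta, w=90) → cum 289
Optimal location: km 17.

x = 17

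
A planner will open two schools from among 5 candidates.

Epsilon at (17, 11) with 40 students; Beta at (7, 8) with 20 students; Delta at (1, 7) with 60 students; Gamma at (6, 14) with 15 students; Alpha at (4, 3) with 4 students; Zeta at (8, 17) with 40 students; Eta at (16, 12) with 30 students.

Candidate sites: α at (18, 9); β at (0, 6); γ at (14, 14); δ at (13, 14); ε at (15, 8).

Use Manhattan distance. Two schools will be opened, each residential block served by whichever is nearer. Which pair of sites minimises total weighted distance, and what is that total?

Evaluate every pair (each demand assigned to the nearer of the two):
  {β, γ}: total = 1168
  {β, δ}: total = 1183
  {β, ε}: total = 1508
  {α, β}: total = 1528
  {δ, ε}: total = 1899
  {γ, ε}: total = 1924
  {α, δ}: total = 2155
  {α, γ}: total = 2180
  {γ, δ}: total = 2245
  {α, ε}: total = 2259
Best pair: {β, γ} with total 1168.

{β, γ}, total 1168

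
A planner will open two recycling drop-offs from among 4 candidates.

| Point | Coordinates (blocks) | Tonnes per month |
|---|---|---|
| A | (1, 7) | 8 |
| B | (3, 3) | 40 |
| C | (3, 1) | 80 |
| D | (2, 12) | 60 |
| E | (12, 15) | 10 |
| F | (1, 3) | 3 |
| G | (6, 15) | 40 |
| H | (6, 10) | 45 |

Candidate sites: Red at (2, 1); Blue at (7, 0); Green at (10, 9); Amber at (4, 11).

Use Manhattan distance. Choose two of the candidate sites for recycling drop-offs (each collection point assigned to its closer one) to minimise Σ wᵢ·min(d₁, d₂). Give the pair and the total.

{Red, Amber}, total 940

Evaluate every pair (each demand assigned to the nearer of the two):
  {Red, Amber}: total = 940
  {Blue, Amber}: total = 1438
  {Red, Green}: total = 1630
  {Green, Amber}: total = 1964
  {Blue, Green}: total = 2160
  {Red, Blue}: total = 2260
Best pair: {Red, Amber} with total 940.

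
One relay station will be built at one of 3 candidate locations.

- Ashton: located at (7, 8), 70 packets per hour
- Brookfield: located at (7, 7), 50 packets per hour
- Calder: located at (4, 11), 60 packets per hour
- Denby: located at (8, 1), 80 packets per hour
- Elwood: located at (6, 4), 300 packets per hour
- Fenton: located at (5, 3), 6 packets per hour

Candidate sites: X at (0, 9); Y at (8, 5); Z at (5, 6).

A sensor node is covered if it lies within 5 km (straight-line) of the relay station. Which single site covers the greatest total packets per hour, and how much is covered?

Y, covering 506

Coverage radius r = 5 km; a point is covered iff (Δx)²+(Δy)² ≤ 5² = 25.
  X (0, 9): covers {Calder} → 60
  Y (8, 5): covers {Ashton, Brookfield, Denby, Elwood, Fenton} → 506
  Z (5, 6): covers {Ashton, Brookfield, Elwood, Fenton} → 426
Maximum coverage at Y: 506 packets per hour.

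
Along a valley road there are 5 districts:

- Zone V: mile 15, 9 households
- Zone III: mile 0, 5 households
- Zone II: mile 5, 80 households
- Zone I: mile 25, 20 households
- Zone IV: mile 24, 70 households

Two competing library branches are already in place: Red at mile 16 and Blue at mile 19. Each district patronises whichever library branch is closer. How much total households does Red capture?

94

The indifferent point is the midpoint (16+19)/2 = 17.5; districts left of it (closer to Red at 16) go to Red, those right go to Blue.
  Zone III at 0 (w=5) → Red
  Zone II at 5 (w=80) → Red
  Zone V at 15 (w=9) → Red
  Zone IV at 24 (w=70) → Blue
  Zone I at 25 (w=20) → Blue
Red captures 94; Blue captures 90.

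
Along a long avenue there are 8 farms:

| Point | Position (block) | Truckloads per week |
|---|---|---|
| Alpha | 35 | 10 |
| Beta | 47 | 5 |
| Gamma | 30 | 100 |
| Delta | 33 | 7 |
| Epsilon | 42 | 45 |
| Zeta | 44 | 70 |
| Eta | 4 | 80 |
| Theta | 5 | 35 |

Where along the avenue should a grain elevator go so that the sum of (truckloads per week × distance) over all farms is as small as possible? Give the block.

x = 30

For a sum of weighted absolute distances on a line, the optimum is the weighted median (not the mean). Total weight W = 352; half-weight = 176.
Sort by position and accumulate weight:
  block 4 (Eta, w=80) → cum 80
  block 5 (Theta, w=35) → cum 115
  block 30 (Gamma, w=100) → cum 215  ≥ 176 → median here
  block 33 (Delta, w=7) → cum 222
  block 35 (Alpha, w=10) → cum 232
  block 42 (Epsilon, w=45) → cum 277
  block 44 (Zeta, w=70) → cum 347
  block 47 (Beta, w=5) → cum 352
Optimal location: block 30.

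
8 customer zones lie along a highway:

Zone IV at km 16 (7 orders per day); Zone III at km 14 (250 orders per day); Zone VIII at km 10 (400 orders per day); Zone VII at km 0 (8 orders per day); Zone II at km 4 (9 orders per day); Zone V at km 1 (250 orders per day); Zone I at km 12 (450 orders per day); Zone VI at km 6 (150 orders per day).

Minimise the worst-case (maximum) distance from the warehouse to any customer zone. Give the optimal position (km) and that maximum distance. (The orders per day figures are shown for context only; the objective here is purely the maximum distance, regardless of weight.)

location 8, max distance 8

The 1-center on a line is the midpoint of the two extreme points: leftmost at 0, rightmost at 16.
Optimal location = (0 + 16)/2 = 8; maximum distance = (16 − 0)/2 = 8.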